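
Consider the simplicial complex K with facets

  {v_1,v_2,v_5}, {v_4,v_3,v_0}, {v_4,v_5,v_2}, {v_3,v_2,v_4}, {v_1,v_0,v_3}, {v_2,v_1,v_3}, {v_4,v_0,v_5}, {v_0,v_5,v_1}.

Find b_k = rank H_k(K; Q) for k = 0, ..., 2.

b_0 = 1, b_1 = 0, b_2 = 1.

We work with the vertex ordering v_0 < v_1 < v_2 < v_3 < v_4 < v_5. The simplices of K, each written with vertices in increasing order, are:

  0-simplices (6): [v_0], [v_1], [v_2], [v_3], [v_4], [v_5]
  1-simplices (12): [v_0,v_1], [v_0,v_3], [v_0,v_4], [v_0,v_5], [v_1,v_2], [v_1,v_3], [v_1,v_5], [v_2,v_3], [v_2,v_4], [v_2,v_5], [v_3,v_4], [v_4,v_5]
  2-simplices (8): [v_0,v_1,v_3], [v_0,v_1,v_5], [v_0,v_3,v_4], [v_0,v_4,v_5], [v_1,v_2,v_3], [v_1,v_2,v_5], [v_2,v_3,v_4], [v_2,v_4,v_5]

so the chain groups are C_0 ≅ Z^6, C_1 ≅ Z^12, C_2 ≅ Z^8.

Boundary ∂_1: C_1 → C_0 sends each edge [p,q] (with p < q) to q − p. For instance
  ∂[v_4,v_5] = [v_5] − [v_4].
As a 6×12 matrix over Z this has rank 5, with invariant factors (1,1,1,1,1).

The boundary map ∂_2: C_2 → C_1 sends each 2-simplex [p,q,r] to [q,r] − [p,r] + [p,q]. For instance
  ∂[v_1,v_2,v_5] = [v_2,v_5] − [v_1,v_5] + [v_1,v_2],
  ∂[v_0,v_4,v_5] = [v_4,v_5] − [v_0,v_5] + [v_0,v_4].
The 12×8 boundary matrix has rank 7 and Smith normal form diag(1,1,1,1,1,1,1).

Reading off H_k = ker ∂_k / im ∂_{k+1}:

  H_0: rank C_0 − rank ∂_1 = 6 − 5 = 1, and the invariant factors of ∂_1 are all 1, so H_0 = Z.
  H_1: rank ker ∂_1 − rank ∂_2 = (12 − 5) − 7 = 0, and the invariant factors of ∂_2 are all 1, so H_1 = 0.
  H_2: rank ker ∂_2 − rank ∂_3 = (8 − 7) − 0 = 1, and there is no ∂_3, so H_2 = Z.

(K is a triangulation of the 2-sphere S^2.)

Hence the Betti numbers are b_0 = 1, b_1 = 0, b_2 = 1.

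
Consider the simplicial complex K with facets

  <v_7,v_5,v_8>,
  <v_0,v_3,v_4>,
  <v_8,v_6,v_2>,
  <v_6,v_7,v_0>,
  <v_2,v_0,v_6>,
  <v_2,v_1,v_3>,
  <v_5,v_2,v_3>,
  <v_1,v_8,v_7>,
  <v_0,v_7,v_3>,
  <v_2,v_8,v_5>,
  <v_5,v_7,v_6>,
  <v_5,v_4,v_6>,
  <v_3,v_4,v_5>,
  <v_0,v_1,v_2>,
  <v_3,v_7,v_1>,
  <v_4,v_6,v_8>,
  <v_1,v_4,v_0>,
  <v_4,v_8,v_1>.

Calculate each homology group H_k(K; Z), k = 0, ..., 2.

H_0 ≅ Z,  H_1 ≅ Z × Z/2,  H_2 = 0.

We work with the vertex ordering v_0 < v_1 < v_2 < v_3 < v_4 < v_5 < v_6 < v_7 < v_8. The simplices of K, each written with vertices in increasing order, are:

  0-simplices (9): [v_0], [v_1], [v_2], [v_3], [v_4], [v_5], [v_6], [v_7], [v_8]
  1-simplices (27): (27 of them)
  2-simplices (18): (18 of them)

so the chain groups are C_0 ≅ Z^9, C_1 ≅ Z^27, C_2 ≅ Z^18.

∂_1: C_1 → C_0 maps an edge to its endpoints' difference, ∂[p,q] = q − p. For instance
  ∂[v_0,v_3] = [v_3] − [v_0].
The resulting 9×27 matrix has rank 8, and its Smith normal form has invariant factors (1,1,1,1,1,1,1,1).

The boundary map ∂_2: C_2 → C_1 maps a triangle to the signed sum of its edges. For instance
  ∂[v_5,v_7,v_8] = [v_7,v_8] − [v_5,v_8] + [v_5,v_7],
  ∂[v_0,v_6,v_7] = [v_6,v_7] − [v_0,v_7] + [v_0,v_6].
As a 27×18 matrix over Z this has rank 18, with invariant factors (1,1,1,1,1,1,1,1,1,1,1,1,1,1,1,1,1,2).

Computing H_k = (kernel of ∂_k) / (image of ∂_{k+1}):

  H_0: rank C_0 − rank ∂_1 = 9 − 8 = 1, and the invariant factors of ∂_1 are all 1, so H_0 = Z.
  H_1: rank ker ∂_1 − rank ∂_2 = (27 − 8) − 18 = 1, and ∂_2 has invariant factor 2 > 1, so H_1 = Z × Z/2.
  H_2: rank ker ∂_2 − rank ∂_3 = (18 − 18) − 0 = 0, and there is no ∂_3, so H_2 = 0.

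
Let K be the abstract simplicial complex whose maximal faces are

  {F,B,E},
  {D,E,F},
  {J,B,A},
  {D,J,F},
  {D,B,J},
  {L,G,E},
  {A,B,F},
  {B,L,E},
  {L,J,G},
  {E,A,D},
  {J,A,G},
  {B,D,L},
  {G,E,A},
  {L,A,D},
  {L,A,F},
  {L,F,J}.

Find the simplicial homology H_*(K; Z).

H_0 ≅ Z,  H_1 ≅ Z^2,  H_2 ≅ Z.

We work with the vertex ordering A < B < D < E < F < G < J < L. The simplices of K, each written with vertices in increasing order, are:

  0-simplices (8): A, B, D, E, F, G, J, L
  1-simplices (24): AB, AD, AE, AF, AG, AJ, AL, BD, BE, BF, BJ, BL, DE, DF, DJ, DL, EF, EG, EL, FJ, FL, GJ, GL, JL
  2-simplices (16): ABF, ABJ, ADE, ADL, AEG, AFL, AGJ, BDJ, BDL, BEF, BEL, DEF, DFJ, EGL, FJL, GJL

so the chain groups are C_0 ≅ Z^8, C_1 ≅ Z^24, C_2 ≅ Z^16.

The boundary map ∂_1: C_1 → C_0 sends each edge [p,q] (with p < q) to q − p.
The 8×24 boundary matrix has rank 7 and Smith normal form diag(1,1,1,1,1,1,1).

∂_2: C_2 → C_1 sends each 2-simplex [p,q,r] to [q,r] − [p,r] + [p,q]. For instance
  ∂ADL = DL − AL + AD,
  ∂BDL = DL − BL + BD.
The resulting 24×16 matrix has rank 15, and its Smith normal form has invariant factors (1,1,1,1,1,1,1,1,1,1,1,1,1,1,1).

Reading off H_k = ker ∂_k / im ∂_{k+1}:

  H_0: rank C_0 − rank ∂_1 = 8 − 7 = 1, and the invariant factors of ∂_1 are all 1, so H_0 = Z.
  H_1: rank ker ∂_1 − rank ∂_2 = (24 − 7) − 15 = 2, and the invariant factors of ∂_2 are all 1, so H_1 = Z^2.
  H_2: rank ker ∂_2 − rank ∂_3 = (16 − 15) − 0 = 1, and there is no ∂_3, so H_2 = Z.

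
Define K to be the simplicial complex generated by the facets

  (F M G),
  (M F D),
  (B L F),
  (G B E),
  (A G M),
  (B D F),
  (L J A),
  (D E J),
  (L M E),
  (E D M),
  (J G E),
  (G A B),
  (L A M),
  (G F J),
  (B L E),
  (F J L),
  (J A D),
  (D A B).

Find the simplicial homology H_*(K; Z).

H_0 ≅ Z,  H_1 ≅ Z^2,  H_2 ≅ Z.

Take the total order A < B < D < E < F < G < J < L < M on the vertex set. Then K (dimension 2) consists of the simplices:

  0-simplices (9): A, B, D, E, F, G, J, L, M
  1-simplices (27): AB, AD, AG, AJ, AL, AM, BD, BE, BF, BG, BL, DE, DF, DJ, DM, EG, EJ, EL, EM, FG, FJ, FL, FM, GJ, GM, JL, LM
  2-simplices (18): ABD, ABG, ADJ, AGM, AJL, ALM, BDF, BEG, BEL, BFL, DEJ, DEM, DFM, EGJ, ELM, FGJ, FGM, FJL

giving chain groups C_0 ≅ Z^9, C_1 ≅ Z^27, C_2 ≅ Z^18.

The boundary map ∂_1: C_1 → C_0 is given by ∂[p,q] = [q] − [p]. For instance
  ∂AB = B − A.
This gives a 9×27 integer matrix of rank 8; reducing to Smith normal form yields diagonal entries (1,1,1,1,1,1,1,1).

Boundary ∂_2: C_2 → C_1 acts by ∂[p,q,r] = [q,r] − [p,r] + [p,q]. For instance
  ∂EGJ = GJ − EJ + EG,
  ∂BEG = EG − BG + BE.
The resulting 27×18 matrix has rank 17, and its Smith normal form has invariant factors (1,1,1,1,1,1,1,1,1,1,1,1,1,1,1,1,1).

Now H_k = ker ∂_k / im ∂_{k+1}, so:

  H_0: rank C_0 − rank ∂_1 = 9 − 8 = 1, and the invariant factors of ∂_1 are all 1, so H_0 = Z.
  H_1: rank ker ∂_1 − rank ∂_2 = (27 − 8) − 17 = 2, and the invariant factors of ∂_2 are all 1, so H_1 = Z^2.
  H_2: rank ker ∂_2 − rank ∂_3 = (18 − 17) − 0 = 1, and there is no ∂_3, so H_2 = Z.

(K is a triangulation of the torus T^2.)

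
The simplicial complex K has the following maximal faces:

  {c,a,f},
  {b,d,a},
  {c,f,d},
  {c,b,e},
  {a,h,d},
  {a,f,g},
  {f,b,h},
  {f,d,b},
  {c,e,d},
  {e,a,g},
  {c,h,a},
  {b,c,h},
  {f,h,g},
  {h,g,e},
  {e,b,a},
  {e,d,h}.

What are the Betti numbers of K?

Take the total order a < b < c < d < e < f < g < h on the vertex set. Then K (dimension 2) consists of the simplices:

  0-simplices (8): a, b, c, d, e, f, g, h
  1-simplices (24): ab, ac, ad, ae, af, ag, ah, bc, bd, be, bf, bh, cd, ce, cf, ch, de, df, dh, eg, eh, fg, fh, gh
  2-simplices (16): abd, abe, acf, ach, adh, aeg, afg, bce, bch, bdf, bfh, cde, cdf, deh, egh, fgh

giving chain groups C_0 ≅ Z^8, C_1 ≅ Z^24, C_2 ≅ Z^16.

The boundary map ∂_1: C_1 → C_0 maps an edge to its endpoints' difference, ∂[p,q] = q − p. For instance
  ∂bd = d − b.
This gives a 8×24 integer matrix of rank 7; reducing to Smith normal form yields diagonal entries (1,1,1,1,1,1,1).

∂_2: C_2 → C_1 sends each 2-simplex [p,q,r] to [q,r] − [p,r] + [p,q]. For instance
  ∂egh = gh − eh + eg,
  ∂abd = bd − ad + ab.
As a 24×16 matrix over Z this has rank 15, with invariant factors (1,1,1,1,1,1,1,1,1,1,1,1,1,1,1).

Computing H_k = (kernel of ∂_k) / (image of ∂_{k+1}):

  H_0: rank C_0 − rank ∂_1 = 8 − 7 = 1, and the invariant factors of ∂_1 are all 1, so H_0 ≅ Z.
  H_1: rank ker ∂_1 − rank ∂_2 = (24 − 7) − 15 = 2, and the invariant factors of ∂_2 are all 1, so H_1 ≅ Z^2.
  H_2: rank ker ∂_2 − rank ∂_3 = (16 − 15) − 0 = 1, and there is no ∂_3, so H_2 ≅ Z.

(K is a triangulation of the torus T^2.)

Hence the Betti numbers are b_0 = 1, b_1 = 2, b_2 = 1.

b_0 = 1, b_1 = 2, b_2 = 1.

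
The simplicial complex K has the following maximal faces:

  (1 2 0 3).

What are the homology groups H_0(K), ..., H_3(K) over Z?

H_0 ≅ Z,  H_1 = 0,  H_2 = 0,  H_3 = 0.

Take the total order 0 < 1 < 2 < 3 on the vertex set. Then K (dimension 3) consists of the simplices:

  0-simplices (4): [0], [1], [2], [3]
  1-simplices (6): [0,1], [0,2], [0,3], [1,2], [1,3], [2,3]
  2-simplices (4): [0,1,2], [0,1,3], [0,2,3], [1,2,3]
  3-simplices (1): [0,1,2,3]

Hence C_0 ≅ Z^4, C_1 ≅ Z^6, C_2 ≅ Z^4, C_3 ≅ Z^1.

∂_1: C_1 → C_0 is given by ∂[p,q] = [q] − [p].
The resulting 4×6 matrix has rank 3, and its Smith normal form has invariant factors (1,1,1).

Boundary ∂_2: C_2 → C_1 maps a triangle to the signed sum of its edges. For instance
  ∂[0,2,3] = [2,3] − [0,3] + [0,2],
  ∂[1,2,3] = [2,3] − [1,3] + [1,2].
The resulting 6×4 matrix has rank 3, and its Smith normal form has invariant factors (1,1,1).

Boundary ∂_3: C_3 → C_2 sends each 3-simplex σ to the alternating sum Σ_i (−1)^i (σ with its i-th vertex removed). For instance
  ∂[0,1,2,3] = [1,2,3] − [0,2,3] + [0,1,3] − [0,1,2].
This gives a 4×1 integer matrix of rank 1; reducing to Smith normal form yields diagonal entries (1).

From H_k ≅ ker(∂_k) / im(∂_{k+1}) we obtain:

  H_0: rank C_0 − rank ∂_1 = 4 − 3 = 1, and the invariant factors of ∂_1 are all 1, so H_0 = Z.
  H_1: rank ker ∂_1 − rank ∂_2 = (6 − 3) − 3 = 0, and the invariant factors of ∂_2 are all 1, so H_1 = 0.
  H_2: rank ker ∂_2 − rank ∂_3 = (4 − 3) − 1 = 0, and the invariant factors of ∂_3 are all 1, so H_2 = 0.
  H_3: rank ker ∂_3 − rank ∂_4 = (1 − 1) − 0 = 0, and there is no ∂_4, so H_3 = 0.

(K is a triangulation of the 3-simplex.)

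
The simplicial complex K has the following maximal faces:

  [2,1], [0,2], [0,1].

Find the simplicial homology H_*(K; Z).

H_0 ≅ Z,  H_1 ≅ Z.

Take the total order 0 < 1 < 2 on the vertex set. Then K (dimension 1) consists of the simplices:

  0-simplices (3): [0], [1], [2]
  1-simplices (3): [0,1], [0,2], [1,2]

giving chain groups C_0 ≅ Z^3, C_1 ≅ Z^3.

∂_1: C_1 → C_0 maps an edge to its endpoints' difference, ∂[p,q] = q − p.
This gives a 3×3 integer matrix of rank 2; reducing to Smith normal form yields diagonal entries (1,1).

Reading off H_k = ker ∂_k / im ∂_{k+1}:

  H_0: rank C_0 − rank ∂_1 = 3 − 2 = 1, and the invariant factors of ∂_1 are all 1, so H_0 ≅ Z.
  H_1: rank ker ∂_1 − rank ∂_2 = (3 − 2) − 0 = 1, and there is no ∂_2, so H_1 ≅ Z.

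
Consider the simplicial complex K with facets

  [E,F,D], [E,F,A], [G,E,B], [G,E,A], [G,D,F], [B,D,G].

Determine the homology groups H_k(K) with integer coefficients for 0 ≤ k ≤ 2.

Fix the vertex order A < B < D < E < F < G and write every simplex with vertices in increasing order. Then dim K = 2 and the simplices of K are:

  0-simplices (6): A, B, D, E, F, G
  1-simplices (12): AE, AF, AG, BD, BE, BG, DE, DF, DG, EF, EG, FG
  2-simplices (6): AEF, AEG, BDG, BEG, DEF, DFG

Hence C_0 ≅ Z^6, C_1 ≅ Z^12, C_2 ≅ Z^6.

The boundary map ∂_1: C_1 → C_0 is given by ∂[p,q] = [q] − [p]. For instance
  ∂EG = G − E.
This gives a 6×12 integer matrix of rank 5; reducing to Smith normal form yields diagonal entries (1,1,1,1,1).

Boundary ∂_2: C_2 → C_1 acts by ∂[p,q,r] = [q,r] − [p,r] + [p,q]. For instance
  ∂AEG = EG − AG + AE,
  ∂AEF = EF − AF + AE.
This gives a 12×6 integer matrix of rank 6; reducing to Smith normal form yields diagonal entries (1,1,1,1,1,1).

From H_k ≅ ker(∂_k) / im(∂_{k+1}) we obtain:

  H_0: rank C_0 − rank ∂_1 = 6 − 5 = 1, and the invariant factors of ∂_1 are all 1, so H_0 ≅ Z.
  H_1: rank ker ∂_1 − rank ∂_2 = (12 − 5) − 6 = 1, and the invariant factors of ∂_2 are all 1, so H_1 ≅ Z.
  H_2: rank ker ∂_2 − rank ∂_3 = (6 − 6) − 0 = 0, and there is no ∂_3, so H_2 ≅ 0.

(K is a triangulation of the cylinder S^1 x I.)

H_0 ≅ Z,  H_1 ≅ Z,  H_2 = 0.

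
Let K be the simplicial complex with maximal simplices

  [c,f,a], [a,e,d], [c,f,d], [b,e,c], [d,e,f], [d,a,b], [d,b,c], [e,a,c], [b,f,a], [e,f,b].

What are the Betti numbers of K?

b_0 = 1, b_1 = 0, b_2 = 0.

Take the total order a < b < c < d < e < f on the vertex set. Then K (dimension 2) consists of the simplices:

  0-simplices (6): a, b, c, d, e, f
  1-simplices (15): ab, ac, ad, ae, af, bc, bd, be, bf, cd, ce, cf, de, df, ef
  2-simplices (10): abd, abf, ace, acf, ade, bcd, bce, bef, cdf, def

Hence C_0 ≅ Z^6, C_1 ≅ Z^15, C_2 ≅ Z^10.

∂_1: C_1 → C_0 is given by ∂[p,q] = [q] − [p]. For instance
  ∂ae = e − a.
As a 6×15 matrix over Z this has rank 5, with invariant factors (1,1,1,1,1).

Boundary ∂_2: C_2 → C_1 acts by ∂[p,q,r] = [q,r] − [p,r] + [p,q]. For instance
  ∂def = ef − df + de,
  ∂abd = bd − ad + ab.
The resulting 15×10 matrix has rank 10, and its Smith normal form has invariant factors (1,1,1,1,1,1,1,1,1,2).

From H_k ≅ ker(∂_k) / im(∂_{k+1}) we obtain:

  H_0: rank C_0 − rank ∂_1 = 6 − 5 = 1, and the invariant factors of ∂_1 are all 1, so H_0 ≅ Z.
  H_1: rank ker ∂_1 − rank ∂_2 = (15 − 5) − 10 = 0, and ∂_2 has invariant factor 2 > 1, so H_1 ≅ Z/2Z.
  H_2: rank ker ∂_2 − rank ∂_3 = (10 − 10) − 0 = 0, and there is no ∂_3, so H_2 ≅ 0.

As a check, the Euler characteristic is 6 − 15 + 10 = 1, which agrees with 1 − 0 + 0 = 1.
(K is a triangulation of the real projective plane RP^2.)

Hence the Betti numbers are b_0 = 1, b_1 = 0, b_2 = 0.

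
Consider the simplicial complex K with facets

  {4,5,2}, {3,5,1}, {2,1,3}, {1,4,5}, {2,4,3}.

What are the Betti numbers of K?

b_0 = 1, b_1 = 1, b_2 = 0.

Order the vertices as 1 < 2 < 3 < 4 < 5. Listing each simplex with vertices in this order, K has dimension 2 with simplices:

  0-simplices (5): [1], [2], [3], [4], [5]
  1-simplices (10): [1,2], [1,3], [1,4], [1,5], [2,3], [2,4], [2,5], [3,4], [3,5], [4,5]
  2-simplices (5): [1,2,3], [1,3,5], [1,4,5], [2,3,4], [2,4,5]

so the chain groups are C_0 ≅ Z^5, C_1 ≅ Z^10, C_2 ≅ Z^5.

∂_1: C_1 → C_0 is given by ∂[p,q] = [q] − [p].
As a 5×10 matrix over Z this has rank 4, with invariant factors (1,1,1,1).

The boundary map ∂_2: C_2 → C_1 acts by ∂[p,q,r] = [q,r] − [p,r] + [p,q]. For instance
  ∂[2,3,4] = [3,4] − [2,4] + [2,3],
  ∂[1,3,5] = [3,5] − [1,5] + [1,3].
The resulting 10×5 matrix has rank 5, and its Smith normal form has invariant factors (1,1,1,1,1).

From H_k ≅ ker(∂_k) / im(∂_{k+1}) we obtain:

  H_0: rank C_0 − rank ∂_1 = 5 − 4 = 1, and the invariant factors of ∂_1 are all 1, so H_0 = Z.
  H_1: rank ker ∂_1 − rank ∂_2 = (10 − 4) − 5 = 1, and the invariant factors of ∂_2 are all 1, so H_1 = Z.
  H_2: rank ker ∂_2 − rank ∂_3 = (5 − 5) − 0 = 0, and there is no ∂_3, so H_2 = 0.

As a check, the Euler characteristic is 5 − 10 + 5 = 0, which agrees with 1 − 1 + 0 = 0.

Hence the Betti numbers are b_0 = 1, b_1 = 1, b_2 = 0.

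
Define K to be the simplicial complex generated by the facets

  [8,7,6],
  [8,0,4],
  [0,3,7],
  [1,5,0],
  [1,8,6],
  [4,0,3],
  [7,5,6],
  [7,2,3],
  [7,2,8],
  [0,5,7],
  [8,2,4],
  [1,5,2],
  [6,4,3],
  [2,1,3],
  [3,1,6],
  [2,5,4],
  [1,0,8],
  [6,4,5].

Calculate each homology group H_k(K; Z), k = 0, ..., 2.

Order the vertices as 0 < 1 < 2 < 3 < 4 < 5 < 6 < 7 < 8. Listing each simplex with vertices in this order, K has dimension 2 with simplices:

  0-simplices (9): [0], [1], [2], [3], [4], [5], [6], [7], [8]
  1-simplices (27): (27 of them)
  2-simplices (18): [0,1,5], [0,1,8], [0,3,4], [0,3,7], [0,4,8], [0,5,7], [1,2,3], [1,2,5], [1,3,6], [1,6,8], [2,3,7], [2,4,5], [2,4,8], [2,7,8], [3,4,6], [4,5,6], [5,6,7], [6,7,8]

giving chain groups C_0 ≅ Z^9, C_1 ≅ Z^27, C_2 ≅ Z^18.

∂_1: C_1 → C_0 sends each edge [p,q] (with p < q) to q − p. For instance
  ∂[6,7] = [7] − [6].
As a 9×27 matrix over Z this has rank 8, with invariant factors (1,1,1,1,1,1,1,1).

∂_2: C_2 → C_1 sends each 2-simplex [p,q,r] to [q,r] − [p,r] + [p,q]. For instance
  ∂[1,2,5] = [2,5] − [1,5] + [1,2],
  ∂[5,6,7] = [6,7] − [5,7] + [5,6].
The 27×18 boundary matrix has rank 17 and Smith normal form diag(1,1,1,1,1,1,1,1,1,1,1,1,1,1,1,1,1).

Now H_k = ker ∂_k / im ∂_{k+1}, so:

  H_0: rank C_0 − rank ∂_1 = 9 − 8 = 1, and the invariant factors of ∂_1 are all 1, so H_0 ≅ Z.
  H_1: rank ker ∂_1 − rank ∂_2 = (27 − 8) − 17 = 2, and the invariant factors of ∂_2 are all 1, so H_1 ≅ Z^2.
  H_2: rank ker ∂_2 − rank ∂_3 = (18 − 17) − 0 = 1, and there is no ∂_3, so H_2 ≅ Z.

H_0 = Z,  H_1 = Z^2,  H_2 = Z.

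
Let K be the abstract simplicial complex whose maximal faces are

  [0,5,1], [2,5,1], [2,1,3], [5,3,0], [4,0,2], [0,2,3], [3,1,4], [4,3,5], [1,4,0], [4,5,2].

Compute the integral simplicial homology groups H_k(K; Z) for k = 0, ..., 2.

K has 6 vertices, 15 edges, 10 triangles.
rank ∂_0 = 0, rank ∂_1 = 5 ⇒ b_0 = 6 − 0 − 5 = 1; all invariant factors of ∂_1 are 1 so no torsion. So H_0 ≅ Z.
rank ∂_1 = 5, rank ∂_2 = 10 ⇒ b_1 = 15 − 5 − 10 = 0; ∂_2 has invariant factor(s) [2] giving torsion. So H_1 ≅ Z/2.
rank ∂_2 = 10, rank ∂_3 = 0 ⇒ b_2 = 10 − 10 − 0 = 0. So H_2 ≅ 0.

H_0 = Z,  H_1 = Z/2,  H_2 = 0.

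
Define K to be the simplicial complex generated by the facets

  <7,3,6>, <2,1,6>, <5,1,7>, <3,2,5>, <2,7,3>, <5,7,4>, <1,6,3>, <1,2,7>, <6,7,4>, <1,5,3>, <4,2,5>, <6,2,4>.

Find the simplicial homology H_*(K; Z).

Take the total order 1 < 2 < 3 < 4 < 5 < 6 < 7 on the vertex set. Then K (dimension 2) consists of the simplices:

  0-simplices (7): [1], [2], [3], [4], [5], [6], [7]
  1-simplices (18): [1,2], [1,3], [1,5], [1,6], [1,7], [2,3], [2,4], [2,5], [2,6], [2,7], [3,5], [3,6], [3,7], [4,5], [4,6], [4,7], [5,7], [6,7]
  2-simplices (12): [1,2,6], [1,2,7], [1,3,5], [1,3,6], [1,5,7], [2,3,5], [2,3,7], [2,4,5], [2,4,6], [3,6,7], [4,5,7], [4,6,7]

Hence C_0 ≅ Z^7, C_1 ≅ Z^18, C_2 ≅ Z^12.

∂_1: C_1 → C_0 maps an edge to its endpoints' difference, ∂[p,q] = q − p.
The resulting 7×18 matrix has rank 6, and its Smith normal form has invariant factors (1,1,1,1,1,1).

The boundary map ∂_2: C_2 → C_1 maps a triangle to the signed sum of its edges. For instance
  ∂[1,3,6] = [3,6] − [1,6] + [1,3],
  ∂[2,4,5] = [4,5] − [2,5] + [2,4].
The 18×12 boundary matrix has rank 12 and Smith normal form diag(1,1,1,1,1,1,1,1,1,1,1,2).

Now H_k = ker ∂_k / im ∂_{k+1}, so:

  H_0: rank C_0 − rank ∂_1 = 7 − 6 = 1, and the invariant factors of ∂_1 are all 1, so H_0 = Z.
  H_1: rank ker ∂_1 − rank ∂_2 = (18 − 6) − 12 = 0, and ∂_2 has invariant factor 2 > 1, so H_1 = Z/2.
  H_2: rank ker ∂_2 − rank ∂_3 = (12 − 12) − 0 = 0, and there is no ∂_3, so H_2 = 0.

H_0 ≅ Z,  H_1 ≅ Z/2,  H_2 = 0.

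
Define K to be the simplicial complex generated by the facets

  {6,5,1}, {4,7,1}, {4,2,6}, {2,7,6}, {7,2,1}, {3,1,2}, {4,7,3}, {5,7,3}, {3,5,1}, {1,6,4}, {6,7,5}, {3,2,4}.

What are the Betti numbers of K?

b_0 = 1, b_1 = 0, b_2 = 0.

Take the total order 1 < 2 < 3 < 4 < 5 < 6 < 7 on the vertex set. Then K (dimension 2) consists of the simplices:

  0-simplices (7): [1], [2], [3], [4], [5], [6], [7]
  1-simplices (18): [1,2], [1,3], [1,4], [1,5], [1,6], [1,7], [2,3], [2,4], [2,6], [2,7], [3,4], [3,5], [3,7], [4,6], [4,7], [5,6], [5,7], [6,7]
  2-simplices (12): [1,2,3], [1,2,7], [1,3,5], [1,4,6], [1,4,7], [1,5,6], [2,3,4], [2,4,6], [2,6,7], [3,4,7], [3,5,7], [5,6,7]

giving chain groups C_0 ≅ Z^7, C_1 ≅ Z^18, C_2 ≅ Z^12.

∂_1: C_1 → C_0 is given by ∂[p,q] = [q] − [p].
This gives a 7×18 integer matrix of rank 6; reducing to Smith normal form yields diagonal entries (1,1,1,1,1,1).

The boundary map ∂_2: C_2 → C_1 acts by ∂[p,q,r] = [q,r] − [p,r] + [p,q]. For instance
  ∂[1,4,7] = [4,7] − [1,7] + [1,4],
  ∂[1,2,7] = [2,7] − [1,7] + [1,2].
The resulting 18×12 matrix has rank 12, and its Smith normal form has invariant factors (1,1,1,1,1,1,1,1,1,1,1,2).

Computing H_k = (kernel of ∂_k) / (image of ∂_{k+1}):

  H_0: rank C_0 − rank ∂_1 = 7 − 6 = 1, and the invariant factors of ∂_1 are all 1, so H_0 = Z.
  H_1: rank ker ∂_1 − rank ∂_2 = (18 − 6) − 12 = 0, and ∂_2 has invariant factor 2 > 1, so H_1 = Z_2.
  H_2: rank ker ∂_2 − rank ∂_3 = (12 − 12) − 0 = 0, and there is no ∂_3, so H_2 = 0.

Hence the Betti numbers are b_0 = 1, b_1 = 0, b_2 = 0.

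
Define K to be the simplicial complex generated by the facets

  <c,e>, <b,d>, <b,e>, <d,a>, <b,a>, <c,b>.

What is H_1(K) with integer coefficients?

Fix the vertex order a < b < c < d < e and write every simplex with vertices in increasing order. Then dim K = 1 and the simplices of K are:

  0-simplices (5): a, b, c, d, e
  1-simplices (6): ab, ad, bc, bd, be, ce

Hence C_0 ≅ Z^5, C_1 ≅ Z^6.

∂_1: C_1 → C_0 sends each edge [p,q] (with p < q) to q − p. For instance
  ∂ce = e − c.
This gives a 5×6 integer matrix of rank 4; reducing to Smith normal form yields diagonal entries (1,1,1,1).

Now H_k = ker ∂_k / im ∂_{k+1}, so:

  H_1: rank ker ∂_1 − rank ∂_2 = (6 − 4) − 0 = 2, and there is no ∂_2, so H_1 ≅ Z^2.

H_1 = Z^2.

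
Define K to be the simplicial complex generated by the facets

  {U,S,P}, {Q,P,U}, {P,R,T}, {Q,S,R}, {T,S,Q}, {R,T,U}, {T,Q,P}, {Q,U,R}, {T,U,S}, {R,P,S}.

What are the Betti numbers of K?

Fix the vertex order P < Q < R < S < T < U and write every simplex with vertices in increasing order. Then dim K = 2 and the simplices of K are:

  0-simplices (6): P, Q, R, S, T, U
  1-simplices (15): PQ, PR, PS, PT, PU, QR, QS, QT, QU, RS, RT, RU, ST, SU, TU
  2-simplices (10): PQT, PQU, PRS, PRT, PSU, QRS, QRU, QST, RTU, STU

Hence C_0 ≅ Z^6, C_1 ≅ Z^15, C_2 ≅ Z^10.

The boundary map ∂_1: C_1 → C_0 is given by ∂[p,q] = [q] − [p].
This gives a 6×15 integer matrix of rank 5; reducing to Smith normal form yields diagonal entries (1,1,1,1,1).

The boundary map ∂_2: C_2 → C_1 maps a triangle to the signed sum of its edges. For instance
  ∂PSU = SU − PU + PS,
  ∂PQT = QT − PT + PQ.
As a 15×10 matrix over Z this has rank 10, with invariant factors (1,1,1,1,1,1,1,1,1,2).

From H_k ≅ ker(∂_k) / im(∂_{k+1}) we obtain:

  H_0: rank C_0 − rank ∂_1 = 6 − 5 = 1, and the invariant factors of ∂_1 are all 1, so H_0 = Z.
  H_1: rank ker ∂_1 − rank ∂_2 = (15 − 5) − 10 = 0, and ∂_2 has invariant factor 2 > 1, so H_1 = Z/2.
  H_2: rank ker ∂_2 − rank ∂_3 = (10 − 10) − 0 = 0, and there is no ∂_3, so H_2 = 0.

As a check, the Euler characteristic is 6 − 15 + 10 = 1, which agrees with 1 − 0 + 0 = 1.
(K is a triangulation of the real projective plane RP^2.)

Hence the Betti numbers are b_0 = 1, b_1 = 0, b_2 = 0.

b_0 = 1, b_1 = 0, b_2 = 0.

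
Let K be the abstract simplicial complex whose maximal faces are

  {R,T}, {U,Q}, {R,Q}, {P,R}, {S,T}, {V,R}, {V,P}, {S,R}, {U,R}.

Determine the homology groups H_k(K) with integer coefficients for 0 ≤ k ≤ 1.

Take the total order P < Q < R < S < T < U < V on the vertex set. Then K (dimension 1) consists of the simplices:

  0-simplices (7): P, Q, R, S, T, U, V
  1-simplices (9): PR, PV, QR, QU, RS, RT, RU, RV, ST

Hence C_0 ≅ Z^7, C_1 ≅ Z^9.

Boundary ∂_1: C_1 → C_0 is given by ∂[p,q] = [q] − [p].
As a 7×9 matrix over Z this has rank 6, with invariant factors (1,1,1,1,1,1).

Computing H_k = (kernel of ∂_k) / (image of ∂_{k+1}):

  H_0: rank C_0 − rank ∂_1 = 7 − 6 = 1, and the invariant factors of ∂_1 are all 1, so H_0 = Z.
  H_1: rank ker ∂_1 − rank ∂_2 = (9 − 6) − 0 = 3, and there is no ∂_2, so H_1 = Z^3.

(K is a triangulation of a wedge of 3 circles.)

H_0 ≅ Z,  H_1 ≅ Z^3.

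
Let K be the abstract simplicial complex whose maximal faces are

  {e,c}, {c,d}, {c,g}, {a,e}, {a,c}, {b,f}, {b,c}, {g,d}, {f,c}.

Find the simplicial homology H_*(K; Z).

H_0 ≅ Z,  H_1 ≅ Z^3.

Order the vertices as a < b < c < d < e < f < g. Listing each simplex with vertices in this order, K has dimension 1 with simplices:

  0-simplices (7): a, b, c, d, e, f, g
  1-simplices (9): ac, ae, bc, bf, cd, ce, cf, cg, dg

giving chain groups C_0 ≅ Z^7, C_1 ≅ Z^9.

The boundary map ∂_1: C_1 → C_0 is given by ∂[p,q] = [q] − [p].
As a 7×9 matrix over Z this has rank 6, with invariant factors (1,1,1,1,1,1).

Reading off H_k = ker ∂_k / im ∂_{k+1}:

  H_0: rank C_0 − rank ∂_1 = 7 − 6 = 1, and the invariant factors of ∂_1 are all 1, so H_0 ≅ Z.
  H_1: rank ker ∂_1 − rank ∂_2 = (9 − 6) − 0 = 3, and there is no ∂_2, so H_1 ≅ Z^3.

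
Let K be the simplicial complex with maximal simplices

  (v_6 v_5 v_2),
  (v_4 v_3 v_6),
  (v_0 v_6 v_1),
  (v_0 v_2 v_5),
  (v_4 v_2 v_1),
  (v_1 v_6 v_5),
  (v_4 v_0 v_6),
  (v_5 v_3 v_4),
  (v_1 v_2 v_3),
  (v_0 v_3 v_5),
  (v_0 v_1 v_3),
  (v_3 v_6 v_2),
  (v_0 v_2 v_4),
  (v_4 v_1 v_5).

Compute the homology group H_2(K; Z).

H_2 ≅ Z.

Fix the vertex order v_0 < v_1 < v_2 < v_3 < v_4 < v_5 < v_6 and write every simplex with vertices in increasing order. Then dim K = 2 and the simplices of K are:

  0-simplices (7): [v_0], [v_1], [v_2], [v_3], [v_4], [v_5], [v_6]
  1-simplices (21): (21 of them)
  2-simplices (14): (14 of them)

so the chain groups are C_0 ≅ Z^7, C_1 ≅ Z^21, C_2 ≅ Z^14.

The boundary map ∂_1: C_1 → C_0 maps an edge to its endpoints' difference, ∂[p,q] = q − p.
This gives a 7×21 integer matrix of rank 6; reducing to Smith normal form yields diagonal entries (1,1,1,1,1,1).

The boundary map ∂_2: C_2 → C_1 acts by ∂[p,q,r] = [q,r] − [p,r] + [p,q]. For instance
  ∂[v_3,v_4,v_5] = [v_4,v_5] − [v_3,v_5] + [v_3,v_4],
  ∂[v_1,v_5,v_6] = [v_5,v_6] − [v_1,v_6] + [v_1,v_5].
As a 21×14 matrix over Z this has rank 13, with invariant factors (1,1,1,1,1,1,1,1,1,1,1,1,1).

From H_k ≅ ker(∂_k) / im(∂_{k+1}) we obtain:

  H_2: rank ker ∂_2 − rank ∂_3 = (14 − 13) − 0 = 1, and there is no ∂_3, so H_2 = Z.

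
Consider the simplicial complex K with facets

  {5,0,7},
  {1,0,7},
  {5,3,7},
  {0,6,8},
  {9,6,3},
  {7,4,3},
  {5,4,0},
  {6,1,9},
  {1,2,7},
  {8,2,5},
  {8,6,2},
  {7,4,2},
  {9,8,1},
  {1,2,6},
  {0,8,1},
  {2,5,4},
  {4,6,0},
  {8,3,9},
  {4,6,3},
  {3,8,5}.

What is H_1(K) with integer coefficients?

We work with the vertex ordering 0 < 1 < 2 < 3 < 4 < 5 < 6 < 7 < 8 < 9. The simplices of K, each written with vertices in increasing order, are:

  0-simplices (10): [0], [1], [2], [3], [4], [5], [6], [7], [8], [9]
  1-simplices (30): (30 of them)
  2-simplices (20): (20 of them)

Hence C_0 ≅ Z^10, C_1 ≅ Z^30, C_2 ≅ Z^20.

Boundary ∂_1: C_1 → C_0 is given by ∂[p,q] = [q] − [p]. For instance
  ∂[3,4] = [4] − [3].
The resulting 10×30 matrix has rank 9, and its Smith normal form has invariant factors (1,1,1,1,1,1,1,1,1).

∂_2: C_2 → C_1 maps a triangle to the signed sum of its edges. For instance
  ∂[2,4,5] = [4,5] − [2,5] + [2,4],
  ∂[2,6,8] = [6,8] − [2,8] + [2,6].
As a 30×20 matrix over Z this has rank 20, with invariant factors (1,1,1,1,1,1,1,1,1,1,1,1,1,1,1,1,1,1,1,2).

Computing H_k = (kernel of ∂_k) / (image of ∂_{k+1}):

  H_1: rank ker ∂_1 − rank ∂_2 = (30 − 9) − 20 = 1, and ∂_2 has invariant factor 2 > 1, so H_1 = Z ⊕ Z/2.

H_1 ≅ Z ⊕ Z/2.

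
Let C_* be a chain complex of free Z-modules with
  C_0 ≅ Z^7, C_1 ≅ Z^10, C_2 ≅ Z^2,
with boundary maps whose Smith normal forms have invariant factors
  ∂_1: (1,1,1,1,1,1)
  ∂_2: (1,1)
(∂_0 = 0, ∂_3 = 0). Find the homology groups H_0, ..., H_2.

H_0: b_0 = 7 − 0 − 6 = 1; torsion from ∂_1 factors > 1: none. So H_0 ≅ Z.
H_1: b_1 = 10 − 6 − 2 = 2; torsion from ∂_2 factors > 1: none. So H_1 ≅ Z^2.
H_2: b_2 = 2 − 2 − 0 = 0; torsion from ∂_3 factors > 1: none. So H_2 ≅ 0.

H_0 ≅ Z,  H_1 ≅ Z^2,  H_2 = 0.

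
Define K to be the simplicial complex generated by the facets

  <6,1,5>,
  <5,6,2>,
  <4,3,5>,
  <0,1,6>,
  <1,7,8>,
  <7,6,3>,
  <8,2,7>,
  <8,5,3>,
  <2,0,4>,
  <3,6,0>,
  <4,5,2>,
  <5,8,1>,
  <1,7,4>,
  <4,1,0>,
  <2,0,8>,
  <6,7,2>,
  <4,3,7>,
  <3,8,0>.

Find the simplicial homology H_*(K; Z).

Order the vertices as 0 < 1 < 2 < 3 < 4 < 5 < 6 < 7 < 8. Listing each simplex with vertices in this order, K has dimension 2 with simplices:

  0-simplices (9): [0], [1], [2], [3], [4], [5], [6], [7], [8]
  1-simplices (27): (27 of them)
  2-simplices (18): [0,1,4], [0,1,6], [0,2,4], [0,2,8], [0,3,6], [0,3,8], [1,4,7], [1,5,6], [1,5,8], [1,7,8], [2,4,5], [2,5,6], [2,6,7], [2,7,8], [3,4,5], [3,4,7], [3,5,8], [3,6,7]

Hence C_0 ≅ Z^9, C_1 ≅ Z^27, C_2 ≅ Z^18.

Boundary ∂_1: C_1 → C_0 sends each edge [p,q] (with p < q) to q − p.
As a 9×27 matrix over Z this has rank 8, with invariant factors (1,1,1,1,1,1,1,1).

∂_2: C_2 → C_1 sends each 2-simplex [p,q,r] to [q,r] − [p,r] + [p,q]. For instance
  ∂[0,1,6] = [1,6] − [0,6] + [0,1],
  ∂[1,7,8] = [7,8] − [1,8] + [1,7].
The resulting 27×18 matrix has rank 17, and its Smith normal form has invariant factors (1,1,1,1,1,1,1,1,1,1,1,1,1,1,1,1,1).

Computing H_k = (kernel of ∂_k) / (image of ∂_{k+1}):

  H_0: rank C_0 − rank ∂_1 = 9 − 8 = 1, and the invariant factors of ∂_1 are all 1, so H_0 ≅ Z.
  H_1: rank ker ∂_1 − rank ∂_2 = (27 − 8) − 17 = 2, and the invariant factors of ∂_2 are all 1, so H_1 ≅ Z^2.
  H_2: rank ker ∂_2 − rank ∂_3 = (18 − 17) − 0 = 1, and there is no ∂_3, so H_2 ≅ Z.

As a check, the Euler characteristic is 9 − 27 + 18 = 0, which agrees with 1 − 2 + 1 = 0.
(K is a triangulation of the torus T^2.)

H_0 ≅ Z,  H_1 ≅ Z^2,  H_2 ≅ Z.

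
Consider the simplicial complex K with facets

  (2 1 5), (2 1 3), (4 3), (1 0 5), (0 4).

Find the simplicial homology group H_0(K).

Order the vertices as 0 < 1 < 2 < 3 < 4 < 5. Listing each simplex with vertices in this order, K has dimension 2 with simplices:

  0-simplices (6): [0], [1], [2], [3], [4], [5]
  1-simplices (9): [0,1], [0,4], [0,5], [1,2], [1,3], [1,5], [2,3], [2,5], [3,4]
  2-simplices (3): [0,1,5], [1,2,3], [1,2,5]

so the chain groups are C_0 ≅ Z^6, C_1 ≅ Z^9, C_2 ≅ Z^3.

∂_1: C_1 → C_0 maps an edge to its endpoints' difference, ∂[p,q] = q − p. For instance
  ∂[2,5] = [5] − [2].
As a 6×9 matrix over Z this has rank 5, with invariant factors (1,1,1,1,1).

Boundary ∂_2: C_2 → C_1 maps a triangle to the signed sum of its edges. For instance
  ∂[1,2,3] = [2,3] − [1,3] + [1,2],
  ∂[0,1,5] = [1,5] − [0,5] + [0,1].
The 9×3 boundary matrix has rank 3 and Smith normal form diag(1,1,1).

Reading off H_k = ker ∂_k / im ∂_{k+1}:

  H_0: rank C_0 − rank ∂_1 = 6 − 5 = 1, and the invariant factors of ∂_1 are all 1, so H_0 = Z.

H_0 ≅ Z.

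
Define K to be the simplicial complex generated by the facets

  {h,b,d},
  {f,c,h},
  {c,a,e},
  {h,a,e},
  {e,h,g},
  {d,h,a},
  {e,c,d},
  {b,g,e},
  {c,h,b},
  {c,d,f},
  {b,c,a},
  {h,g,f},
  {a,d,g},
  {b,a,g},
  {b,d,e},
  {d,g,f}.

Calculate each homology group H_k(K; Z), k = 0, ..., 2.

Fix the vertex order a < b < c < d < e < f < g < h and write every simplex with vertices in increasing order. Then dim K = 2 and the simplices of K are:

  0-simplices (8): a, b, c, d, e, f, g, h
  1-simplices (24): ab, ac, ad, ae, ag, ah, bc, bd, be, bg, bh, cd, ce, cf, ch, de, df, dg, dh, eg, eh, fg, fh, gh
  2-simplices (16): abc, abg, ace, adg, adh, aeh, bch, bde, bdh, beg, cde, cdf, cfh, dfg, egh, fgh

Hence C_0 ≅ Z^8, C_1 ≅ Z^24, C_2 ≅ Z^16.

∂_1: C_1 → C_0 is given by ∂[p,q] = [q] − [p].
The 8×24 boundary matrix has rank 7 and Smith normal form diag(1,1,1,1,1,1,1).

∂_2: C_2 → C_1 acts by ∂[p,q,r] = [q,r] − [p,r] + [p,q]. For instance
  ∂adh = dh − ah + ad,
  ∂bdh = dh − bh + bd.
The 24×16 boundary matrix has rank 15 and Smith normal form diag(1,1,1,1,1,1,1,1,1,1,1,1,1,1,1).

Computing H_k = (kernel of ∂_k) / (image of ∂_{k+1}):

  H_0: rank C_0 − rank ∂_1 = 8 − 7 = 1, and the invariant factors of ∂_1 are all 1, so H_0 ≅ Z.
  H_1: rank ker ∂_1 − rank ∂_2 = (24 − 7) − 15 = 2, and the invariant factors of ∂_2 are all 1, so H_1 ≅ Z^2.
  H_2: rank ker ∂_2 − rank ∂_3 = (16 − 15) − 0 = 1, and there is no ∂_3, so H_2 ≅ Z.

H_0 = Z,  H_1 = Z^2,  H_2 = Z.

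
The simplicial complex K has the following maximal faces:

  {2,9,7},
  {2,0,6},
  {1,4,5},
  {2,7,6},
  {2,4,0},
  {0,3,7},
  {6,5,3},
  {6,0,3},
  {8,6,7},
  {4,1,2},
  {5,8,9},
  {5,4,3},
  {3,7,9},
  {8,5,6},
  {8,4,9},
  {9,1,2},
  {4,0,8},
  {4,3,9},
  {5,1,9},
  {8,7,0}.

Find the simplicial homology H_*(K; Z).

We work with the vertex ordering 0 < 1 < 2 < 3 < 4 < 5 < 6 < 7 < 8 < 9. The simplices of K, each written with vertices in increasing order, are:

  0-simplices (10): [0], [1], [2], [3], [4], [5], [6], [7], [8], [9]
  1-simplices (30): (30 of them)
  2-simplices (20): (20 of them)

giving chain groups C_0 ≅ Z^10, C_1 ≅ Z^30, C_2 ≅ Z^20.

Boundary ∂_1: C_1 → C_0 sends each edge [p,q] (with p < q) to q − p.
As a 10×30 matrix over Z this has rank 9, with invariant factors (1,1,1,1,1,1,1,1,1).

The boundary map ∂_2: C_2 → C_1 acts by ∂[p,q,r] = [q,r] − [p,r] + [p,q]. For instance
  ∂[0,3,6] = [3,6] − [0,6] + [0,3],
  ∂[2,7,9] = [7,9] − [2,9] + [2,7].
This gives a 30×20 integer matrix of rank 20; reducing to Smith normal form yields diagonal entries (1,1,1,1,1,1,1,1,1,1,1,1,1,1,1,1,1,1,1,2).

Now H_k = ker ∂_k / im ∂_{k+1}, so:

  H_0: rank C_0 − rank ∂_1 = 10 − 9 = 1, and the invariant factors of ∂_1 are all 1, so H_0 ≅ Z.
  H_1: rank ker ∂_1 − rank ∂_2 = (30 − 9) − 20 = 1, and ∂_2 has invariant factor 2 > 1, so H_1 ≅ Z ⊕ Z/2Z.
  H_2: rank ker ∂_2 − rank ∂_3 = (20 − 20) − 0 = 0, and there is no ∂_3, so H_2 ≅ 0.

As a check, the Euler characteristic is 10 − 30 + 20 = 0, which agrees with 1 − 1 + 0 = 0.
(K is a triangulation of the Klein bottle.)

H_0 = Z,  H_1 = Z ⊕ Z/2Z,  H_2 = 0.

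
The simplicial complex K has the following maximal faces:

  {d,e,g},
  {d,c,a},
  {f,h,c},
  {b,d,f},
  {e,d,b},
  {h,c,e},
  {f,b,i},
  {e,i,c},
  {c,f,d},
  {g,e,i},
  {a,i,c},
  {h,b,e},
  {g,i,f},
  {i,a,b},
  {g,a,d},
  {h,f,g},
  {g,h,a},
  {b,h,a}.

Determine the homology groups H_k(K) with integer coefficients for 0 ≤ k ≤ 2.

Take the total order a < b < c < d < e < f < g < h < i on the vertex set. Then K (dimension 2) consists of the simplices:

  0-simplices (9): a, b, c, d, e, f, g, h, i
  1-simplices (27): ab, ac, ad, ag, ah, ai, bd, be, bf, bh, bi, cd, ce, cf, ch, ci, de, df, dg, eg, eh, ei, fg, fh, fi, gh, gi
  2-simplices (18): abh, abi, acd, aci, adg, agh, bde, bdf, beh, bfi, cdf, ceh, cei, cfh, deg, egi, fgh, fgi

Hence C_0 ≅ Z^9, C_1 ≅ Z^27, C_2 ≅ Z^18.

The boundary map ∂_1: C_1 → C_0 sends each edge [p,q] (with p < q) to q − p. For instance
  ∂gh = h − g.
The resulting 9×27 matrix has rank 8, and its Smith normal form has invariant factors (1,1,1,1,1,1,1,1).

Boundary ∂_2: C_2 → C_1 sends each 2-simplex [p,q,r] to [q,r] − [p,r] + [p,q]. For instance
  ∂adg = dg − ag + ad,
  ∂agh = gh − ah + ag.
As a 27×18 matrix over Z this has rank 17, with invariant factors (1,1,1,1,1,1,1,1,1,1,1,1,1,1,1,1,1).

From H_k ≅ ker(∂_k) / im(∂_{k+1}) we obtain:

  H_0: rank C_0 − rank ∂_1 = 9 − 8 = 1, and the invariant factors of ∂_1 are all 1, so H_0 = Z.
  H_1: rank ker ∂_1 − rank ∂_2 = (27 − 8) − 17 = 2, and the invariant factors of ∂_2 are all 1, so H_1 = Z^2.
  H_2: rank ker ∂_2 − rank ∂_3 = (18 − 17) − 0 = 1, and there is no ∂_3, so H_2 = Z.

As a check, the Euler characteristic is 9 − 27 + 18 = 0, which agrees with 1 − 2 + 1 = 0.

H_0 ≅ Z,  H_1 ≅ Z^2,  H_2 ≅ Z.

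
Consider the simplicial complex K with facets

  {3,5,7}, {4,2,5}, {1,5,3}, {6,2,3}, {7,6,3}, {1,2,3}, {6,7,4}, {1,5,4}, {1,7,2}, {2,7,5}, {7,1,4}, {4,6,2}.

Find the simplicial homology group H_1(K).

We work with the vertex ordering 1 < 2 < 3 < 4 < 5 < 6 < 7. The simplices of K, each written with vertices in increasing order, are:

  0-simplices (7): [1], [2], [3], [4], [5], [6], [7]
  1-simplices (18): [1,2], [1,3], [1,4], [1,5], [1,7], [2,3], [2,4], [2,5], [2,6], [2,7], [3,5], [3,6], [3,7], [4,5], [4,6], [4,7], [5,7], [6,7]
  2-simplices (12): [1,2,3], [1,2,7], [1,3,5], [1,4,5], [1,4,7], [2,3,6], [2,4,5], [2,4,6], [2,5,7], [3,5,7], [3,6,7], [4,6,7]

Hence C_0 ≅ Z^7, C_1 ≅ Z^18, C_2 ≅ Z^12.

The boundary map ∂_1: C_1 → C_0 sends each edge [p,q] (with p < q) to q − p. For instance
  ∂[4,6] = [6] − [4].
The resulting 7×18 matrix has rank 6, and its Smith normal form has invariant factors (1,1,1,1,1,1).

The boundary map ∂_2: C_2 → C_1 acts by ∂[p,q,r] = [q,r] − [p,r] + [p,q]. For instance
  ∂[2,3,6] = [3,6] − [2,6] + [2,3],
  ∂[2,4,5] = [4,5] − [2,5] + [2,4].
As a 18×12 matrix over Z this has rank 12, with invariant factors (1,1,1,1,1,1,1,1,1,1,1,2).

Now H_k = ker ∂_k / im ∂_{k+1}, so:

  H_1: rank ker ∂_1 − rank ∂_2 = (18 − 6) − 12 = 0, and ∂_2 has invariant factor 2 > 1, so H_1 = Z/2.

(K is a triangulation of the real projective plane RP^2.)

H_1 = Z/2.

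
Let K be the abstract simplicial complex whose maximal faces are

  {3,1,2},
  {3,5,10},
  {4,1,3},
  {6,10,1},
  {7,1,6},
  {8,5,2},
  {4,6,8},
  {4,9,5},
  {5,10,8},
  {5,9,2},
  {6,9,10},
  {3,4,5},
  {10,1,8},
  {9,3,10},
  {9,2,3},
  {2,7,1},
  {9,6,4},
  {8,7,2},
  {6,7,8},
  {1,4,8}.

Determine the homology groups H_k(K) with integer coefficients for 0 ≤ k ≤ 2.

Take the total order 1 < 2 < 3 < 4 < 5 < 6 < 7 < 8 < 9 < 10 on the vertex set. Then K (dimension 2) consists of the simplices:

  0-simplices (10): [1], [2], [3], [4], [5], [6], [7], [8], [9], [10]
  1-simplices (30): (30 of them)
  2-simplices (20): (20 of them)

giving chain groups C_0 ≅ Z^10, C_1 ≅ Z^30, C_2 ≅ Z^20.

The boundary map ∂_1: C_1 → C_0 sends each edge [p,q] (with p < q) to q − p. For instance
  ∂[3,9] = [9] − [3].
The 10×30 boundary matrix has rank 9 and Smith normal form diag(1,1,1,1,1,1,1,1,1).

The boundary map ∂_2: C_2 → C_1 acts by ∂[p,q,r] = [q,r] − [p,r] + [p,q]. For instance
  ∂[2,3,9] = [3,9] − [2,9] + [2,3],
  ∂[1,4,8] = [4,8] − [1,8] + [1,4].
As a 30×20 matrix over Z this has rank 20, with invariant factors (1,1,1,1,1,1,1,1,1,1,1,1,1,1,1,1,1,1,1,2).

Reading off H_k = ker ∂_k / im ∂_{k+1}:

  H_0: rank C_0 − rank ∂_1 = 10 − 9 = 1, and the invariant factors of ∂_1 are all 1, so H_0 = Z.
  H_1: rank ker ∂_1 − rank ∂_2 = (30 − 9) − 20 = 1, and ∂_2 has invariant factor 2 > 1, so H_1 = Z × Z/2.
  H_2: rank ker ∂_2 − rank ∂_3 = (20 − 20) − 0 = 0, and there is no ∂_3, so H_2 = 0.

As a check, the Euler characteristic is 10 − 30 + 20 = 0, which agrees with 1 − 1 + 0 = 0.
(K is a triangulation of the Klein bottle.)

H_0 ≅ Z,  H_1 ≅ Z × Z/2,  H_2 = 0.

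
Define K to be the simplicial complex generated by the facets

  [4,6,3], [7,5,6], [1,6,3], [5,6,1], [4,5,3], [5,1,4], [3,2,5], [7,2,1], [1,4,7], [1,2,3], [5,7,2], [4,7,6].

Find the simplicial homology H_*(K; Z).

Take the total order 1 < 2 < 3 < 4 < 5 < 6 < 7 on the vertex set. Then K (dimension 2) consists of the simplices:

  0-simplices (7): [1], [2], [3], [4], [5], [6], [7]
  1-simplices (18): [1,2], [1,3], [1,4], [1,5], [1,6], [1,7], [2,3], [2,5], [2,7], [3,4], [3,5], [3,6], [4,5], [4,6], [4,7], [5,6], [5,7], [6,7]
  2-simplices (12): [1,2,3], [1,2,7], [1,3,6], [1,4,5], [1,4,7], [1,5,6], [2,3,5], [2,5,7], [3,4,5], [3,4,6], [4,6,7], [5,6,7]

giving chain groups C_0 ≅ Z^7, C_1 ≅ Z^18, C_2 ≅ Z^12.

∂_1: C_1 → C_0 sends each edge [p,q] (with p < q) to q − p.
The resulting 7×18 matrix has rank 6, and its Smith normal form has invariant factors (1,1,1,1,1,1).

∂_2: C_2 → C_1 acts by ∂[p,q,r] = [q,r] − [p,r] + [p,q]. For instance
  ∂[4,6,7] = [6,7] − [4,7] + [4,6],
  ∂[2,3,5] = [3,5] − [2,5] + [2,3].
This gives a 18×12 integer matrix of rank 12; reducing to Smith normal form yields diagonal entries (1,1,1,1,1,1,1,1,1,1,1,2).

Computing H_k = (kernel of ∂_k) / (image of ∂_{k+1}):

  H_0: rank C_0 − rank ∂_1 = 7 − 6 = 1, and the invariant factors of ∂_1 are all 1, so H_0 ≅ Z.
  H_1: rank ker ∂_1 − rank ∂_2 = (18 − 6) − 12 = 0, and ∂_2 has invariant factor 2 > 1, so H_1 ≅ Z/2.
  H_2: rank ker ∂_2 − rank ∂_3 = (12 − 12) − 0 = 0, and there is no ∂_3, so H_2 ≅ 0.

(K is a triangulation of the real projective plane RP^2.)

H_0 ≅ Z,  H_1 ≅ Z/2,  H_2 = 0.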